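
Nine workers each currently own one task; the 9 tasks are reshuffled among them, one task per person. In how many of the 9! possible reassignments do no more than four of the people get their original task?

361541

Sum C(9,i)·!(9-i) for i = 0..4:
  i=0: C(9,0)·!9 = 1·133496 = 133496
  i=1: C(9,1)·!8 = 9·14833 = 133497
  i=2: C(9,2)·!7 = 36·1854 = 66744
  i=3: C(9,3)·!6 = 84·265 = 22260
  i=4: C(9,4)·!5 = 126·44 = 5544
Total = 361541.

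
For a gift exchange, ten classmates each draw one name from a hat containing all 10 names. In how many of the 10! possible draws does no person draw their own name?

1334961

By inclusion-exclusion, !10 = Σ (-1)^k · 10!/k! for k=0..10
= 10! - 10!/1! + 10!/2! - 10!/3! + 10!/4! - 10!/5! + 10!/6! - 10!/7! + 10!/8! - 10!/9! + 10!/10!
= 3628800 - 3628800 + 1814400 - 604800 + 151200 - 30240 + 5040 - 720 + 90 - 10 + 1
= 1334961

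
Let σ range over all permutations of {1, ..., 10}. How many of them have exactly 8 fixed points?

Choose which 8 of the 10 are fixed: C(10,8) = 45.
The remaining 2 must be deranged: !2 = 1.
Total: 45 × 1 = 45.

45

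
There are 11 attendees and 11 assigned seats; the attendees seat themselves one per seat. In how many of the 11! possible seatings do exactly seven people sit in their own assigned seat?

Pick the 7 fixed positions: C(11,7) = 330 ways.
The other 4 form a derangement: !4 = 9.
Total: 330 × 9 = 2970.

2970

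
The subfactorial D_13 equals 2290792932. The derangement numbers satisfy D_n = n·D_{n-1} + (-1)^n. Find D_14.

32071101049

D_14 = 14·2290792932 + 1 = 32071101049.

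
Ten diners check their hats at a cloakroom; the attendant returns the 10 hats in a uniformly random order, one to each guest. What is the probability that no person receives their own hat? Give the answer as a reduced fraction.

16481/44800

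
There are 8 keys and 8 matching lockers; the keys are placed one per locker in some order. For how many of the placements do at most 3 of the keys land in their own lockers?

# with exactly i fixed is C(8,i)·!(8-i); sum over i=0..3:
  i=0: C(8,0)·!8 = 1·14833 = 14833
  i=1: C(8,1)·!7 = 8·1854 = 14832
  i=2: C(8,2)·!6 = 28·265 = 7420
  i=3: C(8,3)·!5 = 56·44 = 2464
Total = 39549.

39549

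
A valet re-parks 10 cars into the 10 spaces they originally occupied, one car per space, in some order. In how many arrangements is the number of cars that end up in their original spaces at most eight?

# with exactly i fixed is C(10,i)·!(10-i); sum over i=0..8:
  i=0: C(10,0)·!10 = 1·1334961 = 1334961
  i=1: C(10,1)·!9 = 10·133496 = 1334960
  i=2: C(10,2)·!8 = 45·14833 = 667485
  i=3: C(10,3)·!7 = 120·1854 = 222480
  i=4: C(10,4)·!6 = 210·265 = 55650
  i=5: C(10,5)·!5 = 252·44 = 11088
  i=6: C(10,6)·!4 = 210·9 = 1890
  i=7: C(10,7)·!3 = 120·2 = 240
  i=8: C(10,8)·!2 = 45·1 = 45
Total = 3628799.

3628799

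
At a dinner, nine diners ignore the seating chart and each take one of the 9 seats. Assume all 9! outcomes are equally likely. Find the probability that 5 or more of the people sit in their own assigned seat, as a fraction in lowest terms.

1339/362880

Favorable outcomes: Σ_{i≥5} C(9,i)·!(9-i) = 126·9 + 84·2 + 36·1 + 9·0 + 1·1 = 1339.
Total outcomes: 9! = 362880.
Probability = 1339/362880 = 1339/362880.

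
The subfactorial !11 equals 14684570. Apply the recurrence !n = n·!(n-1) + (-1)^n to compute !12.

!12 = 12·14684570 + 1 = 176214841.

176214841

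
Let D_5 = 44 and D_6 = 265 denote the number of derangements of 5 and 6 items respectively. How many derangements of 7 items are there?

1854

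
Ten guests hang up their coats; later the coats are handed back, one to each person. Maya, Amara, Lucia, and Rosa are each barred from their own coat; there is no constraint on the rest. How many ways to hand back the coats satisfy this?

2399760

Let A_j be the event that the j-th constrained one is fixed. By inclusion-exclusion over the 4 events:
Σ_{j=0}^{4} (-1)^j C(4,j)(10-j)!
= C(4,0)·10! - C(4,1)·9! + C(4,2)·8! - C(4,3)·7! + C(4,4)·6!
= 3628800 - 1451520 + 241920 - 20160 + 720
= 2399760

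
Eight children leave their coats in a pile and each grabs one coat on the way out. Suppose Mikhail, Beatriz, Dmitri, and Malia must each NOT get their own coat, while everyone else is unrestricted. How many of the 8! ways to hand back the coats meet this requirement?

Inclusion-exclusion on the 4 forbidden self-matches:
Σ_{j=0}^{4} (-1)^j C(4,j)(8-j)!
= C(4,0)·8! - C(4,1)·7! + C(4,2)·6! - C(4,3)·5! + C(4,4)·4!
= 40320 - 20160 + 4320 - 480 + 24
= 24024

24024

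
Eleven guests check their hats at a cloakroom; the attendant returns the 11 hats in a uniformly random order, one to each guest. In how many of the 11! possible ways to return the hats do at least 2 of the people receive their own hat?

10547659

Sum C(11,i)·!(11-i) for i = 2..11:
  i=2: C(11,2)·!9 = 55·133496 = 7342280
  i=3: C(11,3)·!8 = 165·14833 = 2447445
  i=4: C(11,4)·!7 = 330·1854 = 611820
  i=5: C(11,5)·!6 = 462·265 = 122430
  i=6: C(11,6)·!5 = 462·44 = 20328
  i=7: C(11,7)·!4 = 330·9 = 2970
  i=8: C(11,8)·!3 = 165·2 = 330
  i=9: C(11,9)·!2 = 55·1 = 55
  i=10: C(11,10)·!1 = 11·0 = 0
  i=11: C(11,11)·!0 = 1·1 = 1
Total = 10547659.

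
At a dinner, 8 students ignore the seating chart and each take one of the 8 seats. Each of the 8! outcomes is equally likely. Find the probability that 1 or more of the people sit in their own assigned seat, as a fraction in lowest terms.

Favorable outcomes: Σ_{i≥1} C(8,i)·!(8-i) = 8·1854 + 28·265 + 56·44 + 70·9 + 56·2 + 28·1 + 8·0 + 1·1 = 25487.
Total outcomes: 8! = 40320.
Probability = 25487/40320 = 3641/5760.

3641/5760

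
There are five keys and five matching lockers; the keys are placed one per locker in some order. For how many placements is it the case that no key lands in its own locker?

44

Recurrence: !5 = 4·(!4 + !3).
!5 = 4·(9 + 2) = 4·11 = 44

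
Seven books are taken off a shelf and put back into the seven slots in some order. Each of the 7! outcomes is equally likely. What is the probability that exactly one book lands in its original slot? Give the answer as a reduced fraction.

53/144

Favorable outcomes: C(7,1)·!6 = 7·265 = 1855.
Total outcomes: 7! = 5040.
Probability = 1855/5040 = 53/144.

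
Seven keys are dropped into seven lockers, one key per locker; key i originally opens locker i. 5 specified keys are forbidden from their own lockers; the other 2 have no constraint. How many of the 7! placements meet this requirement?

2428

Inclusion-exclusion on the 5 forbidden self-matches:
Σ_{j=0}^{5} (-1)^j C(5,j)(7-j)!
= C(5,0)·7! - C(5,1)·6! + C(5,2)·5! - C(5,3)·4! + C(5,4)·3! - C(5,5)·2!
= 5040 - 3600 + 1200 - 240 + 30 - 2
= 2428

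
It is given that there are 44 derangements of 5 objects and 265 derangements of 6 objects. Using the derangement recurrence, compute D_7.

D_7 = (7-1)·(D_6 + D_5) = 6·(265 + 44) = 6·309 = 1854.

1854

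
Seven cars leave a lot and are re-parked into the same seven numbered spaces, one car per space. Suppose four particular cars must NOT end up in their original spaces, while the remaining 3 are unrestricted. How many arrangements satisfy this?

2790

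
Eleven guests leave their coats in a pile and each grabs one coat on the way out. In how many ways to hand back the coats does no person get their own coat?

14684570

!11 is the nearest integer to 11!/e.
11! = 39916800, and 39916800/e ≈ 14684570.08, so !11 = 14684570.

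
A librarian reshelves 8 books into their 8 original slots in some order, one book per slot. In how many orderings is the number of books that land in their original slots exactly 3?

Choose which 3 of the 8 are fixed: C(8,3) = 56.
The remaining 5 must be deranged: !5 = 44.
Total: 56 × 44 = 2464.

2464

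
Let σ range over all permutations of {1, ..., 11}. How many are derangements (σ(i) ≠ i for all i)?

14684570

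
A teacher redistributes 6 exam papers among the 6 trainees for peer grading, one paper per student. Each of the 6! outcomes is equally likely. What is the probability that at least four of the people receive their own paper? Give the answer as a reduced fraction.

Favorable outcomes: Σ_{i≥4} C(6,i)·!(6-i) = 15·1 + 6·0 + 1·1 = 16.
Total outcomes: 6! = 720.
Probability = 16/720 = 1/45.

1/45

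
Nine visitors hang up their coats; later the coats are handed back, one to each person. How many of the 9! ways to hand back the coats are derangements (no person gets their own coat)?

133496

By inclusion-exclusion, !9 = Σ (-1)^k · 9!/k! for k=0..9
= 9! - 9!/1! + 9!/2! - 9!/3! + 9!/4! - 9!/5! + 9!/6! - 9!/7! + 9!/8! - 9!/9!
= 362880 - 362880 + 181440 - 60480 + 15120 - 3024 + 504 - 72 + 9 - 1
= 133496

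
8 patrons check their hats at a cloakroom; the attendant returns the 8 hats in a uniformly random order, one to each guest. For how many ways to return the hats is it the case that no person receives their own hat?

14833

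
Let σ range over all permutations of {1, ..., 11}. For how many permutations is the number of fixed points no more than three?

39158866

Sum C(11,i)·!(11-i) for i = 0..3:
  i=0: C(11,0)·!11 = 1·14684570 = 14684570
  i=1: C(11,1)·!10 = 11·1334961 = 14684571
  i=2: C(11,2)·!9 = 55·133496 = 7342280
  i=3: C(11,3)·!8 = 165·14833 = 2447445
Total = 39158866.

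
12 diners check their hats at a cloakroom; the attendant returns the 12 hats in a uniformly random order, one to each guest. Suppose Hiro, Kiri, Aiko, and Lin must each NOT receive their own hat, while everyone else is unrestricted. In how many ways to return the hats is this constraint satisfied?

339696000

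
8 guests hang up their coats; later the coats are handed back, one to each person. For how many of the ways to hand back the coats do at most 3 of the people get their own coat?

39549

Sum C(8,i)·!(8-i) for i = 0..3:
  i=0: C(8,0)·!8 = 1·14833 = 14833
  i=1: C(8,1)·!7 = 8·1854 = 14832
  i=2: C(8,2)·!6 = 28·265 = 7420
  i=3: C(8,3)·!5 = 56·44 = 2464
Total = 39549.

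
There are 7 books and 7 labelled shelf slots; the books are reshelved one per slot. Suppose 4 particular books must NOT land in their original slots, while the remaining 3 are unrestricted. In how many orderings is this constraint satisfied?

2790

Let A_j be the event that the j-th constrained one is fixed. By inclusion-exclusion over the 4 events:
Σ_{j=0}^{4} (-1)^j C(4,j)(7-j)!
= C(4,0)·7! - C(4,1)·6! + C(4,2)·5! - C(4,3)·4! + C(4,4)·3!
= 5040 - 2880 + 720 - 96 + 6
= 2790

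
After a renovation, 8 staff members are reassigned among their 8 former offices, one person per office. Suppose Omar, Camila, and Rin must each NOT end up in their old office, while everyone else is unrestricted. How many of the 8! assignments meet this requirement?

Inclusion-exclusion on the 3 forbidden self-matches:
Σ_{j=0}^{3} (-1)^j C(3,j)(8-j)!
= C(3,0)·8! - C(3,1)·7! + C(3,2)·6! - C(3,3)·5!
= 40320 - 15120 + 2160 - 120
= 27240

27240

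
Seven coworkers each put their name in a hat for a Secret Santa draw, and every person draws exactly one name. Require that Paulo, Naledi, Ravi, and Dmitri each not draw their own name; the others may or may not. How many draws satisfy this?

Let A_j be the event that the j-th constrained one is fixed. By inclusion-exclusion over the 4 events:
Σ_{j=0}^{4} (-1)^j C(4,j)(7-j)!
= C(4,0)·7! - C(4,1)·6! + C(4,2)·5! - C(4,3)·4! + C(4,4)·3!
= 5040 - 2880 + 720 - 96 + 6
= 2790

2790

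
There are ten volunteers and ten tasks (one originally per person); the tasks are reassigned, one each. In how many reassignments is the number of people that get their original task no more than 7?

# with exactly i fixed is C(10,i)·!(10-i); sum over i=0..7:
  i=0: C(10,0)·!10 = 1·1334961 = 1334961
  i=1: C(10,1)·!9 = 10·133496 = 1334960
  i=2: C(10,2)·!8 = 45·14833 = 667485
  i=3: C(10,3)·!7 = 120·1854 = 222480
  i=4: C(10,4)·!6 = 210·265 = 55650
  i=5: C(10,5)·!5 = 252·44 = 11088
  i=6: C(10,6)·!4 = 210·9 = 1890
  i=7: C(10,7)·!3 = 120·2 = 240
Total = 3628754.

3628754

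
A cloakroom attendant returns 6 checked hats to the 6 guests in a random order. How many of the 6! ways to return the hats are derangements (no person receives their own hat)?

265

The subfactorial !6 = [6!/e] (nearest integer).
6! = 720, and 720/e ≈ 264.87, so !6 = 265.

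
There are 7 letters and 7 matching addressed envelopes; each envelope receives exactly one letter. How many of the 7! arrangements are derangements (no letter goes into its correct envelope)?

1854

!7 is the nearest integer to 7!/e.
7! = 5040, and 5040/e ≈ 1854.11, so !7 = 1854.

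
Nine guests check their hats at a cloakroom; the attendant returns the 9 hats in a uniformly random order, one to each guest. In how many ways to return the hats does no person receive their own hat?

133496

Use !n = n·!(n-1) + (-1)^n.
!9 = 9·14833 - 1 = 133496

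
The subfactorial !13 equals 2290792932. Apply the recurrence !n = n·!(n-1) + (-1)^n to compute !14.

!14 = 14·2290792932 + 1 = 32071101049.

32071101049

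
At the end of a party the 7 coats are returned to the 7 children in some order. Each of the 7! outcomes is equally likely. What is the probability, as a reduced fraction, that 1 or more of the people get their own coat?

177/280

Favorable outcomes: Σ_{i≥1} C(7,i)·!(7-i) = 7·265 + 21·44 + 35·9 + 35·2 + 21·1 + 7·0 + 1·1 = 3186.
Total outcomes: 7! = 5040.
Probability = 3186/5040 = 177/280.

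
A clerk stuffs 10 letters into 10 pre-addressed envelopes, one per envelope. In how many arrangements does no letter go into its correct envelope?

1334961

By inclusion-exclusion, !10 = Σ (-1)^k · 10!/k! for k=0..10
= 10! - 10!/1! + 10!/2! - 10!/3! + 10!/4! - 10!/5! + 10!/6! - 10!/7! + 10!/8! - 10!/9! + 10!/10!
= 3628800 - 3628800 + 1814400 - 604800 + 151200 - 30240 + 5040 - 720 + 90 - 10 + 1
= 1334961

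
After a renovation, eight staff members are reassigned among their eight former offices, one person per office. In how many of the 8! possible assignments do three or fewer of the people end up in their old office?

39549

Sum C(8,i)·!(8-i) for i = 0..3:
  i=0: C(8,0)·!8 = 1·14833 = 14833
  i=1: C(8,1)·!7 = 8·1854 = 14832
  i=2: C(8,2)·!6 = 28·265 = 7420
  i=3: C(8,3)·!5 = 56·44 = 2464
Total = 39549.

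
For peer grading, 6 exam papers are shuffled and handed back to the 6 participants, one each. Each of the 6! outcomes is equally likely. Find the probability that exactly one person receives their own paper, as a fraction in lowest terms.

11/30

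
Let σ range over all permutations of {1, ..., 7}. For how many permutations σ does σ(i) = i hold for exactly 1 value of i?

1855

Pick the single fixed position: C(7,1) = 7 ways.
The remaining 6 must be deranged: !6 = 265.
Total: 7 × 265 = 1855.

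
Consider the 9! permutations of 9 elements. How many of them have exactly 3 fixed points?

22260

Pick the 3 fixed positions: C(9,3) = 84 ways.
The remaining 6 must be deranged: !6 = 265.
Total: 84 × 265 = 22260.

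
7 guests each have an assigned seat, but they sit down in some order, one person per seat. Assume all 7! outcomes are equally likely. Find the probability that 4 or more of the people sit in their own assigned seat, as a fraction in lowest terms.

Favorable outcomes: Σ_{i≥4} C(7,i)·!(7-i) = 35·2 + 21·1 + 7·0 + 1·1 = 92.
Total outcomes: 7! = 5040.
Probability = 92/5040 = 23/1260.

23/1260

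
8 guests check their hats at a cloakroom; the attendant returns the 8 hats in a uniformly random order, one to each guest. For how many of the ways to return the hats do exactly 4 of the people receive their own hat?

Choose which 4 of the 8 are fixed: C(8,4) = 70.
The remaining 4 must be deranged: !4 = 9.
Total: 70 × 9 = 630.

630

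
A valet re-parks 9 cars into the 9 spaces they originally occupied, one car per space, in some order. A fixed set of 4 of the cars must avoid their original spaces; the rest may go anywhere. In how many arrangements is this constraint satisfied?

Let A_j be the event that the j-th constrained one is fixed. By inclusion-exclusion over the 4 events:
Σ_{j=0}^{4} (-1)^j C(4,j)(9-j)!
= C(4,0)·9! - C(4,1)·8! + C(4,2)·7! - C(4,3)·6! + C(4,4)·5!
= 362880 - 161280 + 30240 - 2880 + 120
= 229080

229080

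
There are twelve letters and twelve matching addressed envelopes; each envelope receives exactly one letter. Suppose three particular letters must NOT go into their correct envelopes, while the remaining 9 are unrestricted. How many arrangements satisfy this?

369774720

Let A_j be the event that the j-th constrained one is fixed. By inclusion-exclusion over the 3 events:
Σ_{j=0}^{3} (-1)^j C(3,j)(12-j)!
= C(3,0)·12! - C(3,1)·11! + C(3,2)·10! - C(3,3)·9!
= 479001600 - 119750400 + 10886400 - 362880
= 369774720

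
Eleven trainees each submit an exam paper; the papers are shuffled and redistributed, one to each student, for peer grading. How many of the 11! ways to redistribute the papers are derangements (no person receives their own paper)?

14684570

Use !n = n·!(n-1) + (-1)^n.
!11 = 11·1334961 - 1 = 14684570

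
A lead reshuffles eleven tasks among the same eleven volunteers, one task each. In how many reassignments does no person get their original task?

14684570

Recurrence: !11 = 11·!10 + (-1)^11.
!11 = 11·1334961 - 1 = 14684570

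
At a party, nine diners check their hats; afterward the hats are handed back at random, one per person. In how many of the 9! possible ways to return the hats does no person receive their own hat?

By inclusion-exclusion, !9 = Σ (-1)^k · 9!/k! for k=0..9
= 9! - 9!/1! + 9!/2! - 9!/3! + 9!/4! - 9!/5! + 9!/6! - 9!/7! + 9!/8! - 9!/9!
= 362880 - 362880 + 181440 - 60480 + 15120 - 3024 + 504 - 72 + 9 - 1
= 133496

133496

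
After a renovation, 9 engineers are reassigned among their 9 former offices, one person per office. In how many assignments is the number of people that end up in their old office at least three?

29143

Sum C(9,i)·!(9-i) for i = 3..9:
  i=3: C(9,3)·!6 = 84·265 = 22260
  i=4: C(9,4)·!5 = 126·44 = 5544
  i=5: C(9,5)·!4 = 126·9 = 1134
  i=6: C(9,6)·!3 = 84·2 = 168
  i=7: C(9,7)·!2 = 36·1 = 36
  i=8: C(9,8)·!1 = 9·0 = 0
  i=9: C(9,9)·!0 = 1·1 = 1
Total = 29143.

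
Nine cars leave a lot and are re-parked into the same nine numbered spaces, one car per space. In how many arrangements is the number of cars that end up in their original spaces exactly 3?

22260

Choose which 3 of the 9 are fixed: C(9,3) = 84.
The remaining 6 must be deranged: !6 = 265.
Total: 84 × 265 = 22260.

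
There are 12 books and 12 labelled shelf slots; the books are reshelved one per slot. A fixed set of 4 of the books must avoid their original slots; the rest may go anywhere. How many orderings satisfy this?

Let A_j be the event that the j-th constrained one is fixed. By inclusion-exclusion over the 4 events:
Σ_{j=0}^{4} (-1)^j C(4,j)(12-j)!
= C(4,0)·12! - C(4,1)·11! + C(4,2)·10! - C(4,3)·9! + C(4,4)·8!
= 479001600 - 159667200 + 21772800 - 1451520 + 40320
= 339696000

339696000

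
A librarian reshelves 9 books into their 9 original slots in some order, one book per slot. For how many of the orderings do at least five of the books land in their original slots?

1339

# with exactly i fixed is C(9,i)·!(9-i); sum over i=5..9:
  i=5: C(9,5)·!4 = 126·9 = 1134
  i=6: C(9,6)·!3 = 84·2 = 168
  i=7: C(9,7)·!2 = 36·1 = 36
  i=8: C(9,8)·!1 = 9·0 = 0
  i=9: C(9,9)·!0 = 1·1 = 1
Total = 1339.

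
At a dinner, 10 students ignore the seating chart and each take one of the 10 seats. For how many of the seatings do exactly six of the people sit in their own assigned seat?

Choose which 6 of the 10 are fixed: C(10,6) = 210.
The other 4 form a derangement: !4 = 9.
Total: 210 × 9 = 1890.

1890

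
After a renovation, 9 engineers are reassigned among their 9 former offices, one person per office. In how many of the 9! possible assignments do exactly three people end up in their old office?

22260

Pick the 3 fixed positions: C(9,3) = 84 ways.
The remaining 6 must be deranged: !6 = 265.
Total: 84 × 265 = 22260.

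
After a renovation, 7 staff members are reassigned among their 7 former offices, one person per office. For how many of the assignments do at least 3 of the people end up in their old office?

407

Sum C(7,i)·!(7-i) for i = 3..7:
  i=3: C(7,3)·!4 = 35·9 = 315
  i=4: C(7,4)·!3 = 35·2 = 70
  i=5: C(7,5)·!2 = 21·1 = 21
  i=6: C(7,6)·!1 = 7·0 = 0
  i=7: C(7,7)·!0 = 1·1 = 1
Total = 407.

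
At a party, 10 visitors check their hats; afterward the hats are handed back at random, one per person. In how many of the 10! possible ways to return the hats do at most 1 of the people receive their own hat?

Sum C(10,i)·!(10-i) for i = 0..1:
  i=0: C(10,0)·!10 = 1·1334961 = 1334961
  i=1: C(10,1)·!9 = 10·133496 = 1334960
Total = 2669921.

2669921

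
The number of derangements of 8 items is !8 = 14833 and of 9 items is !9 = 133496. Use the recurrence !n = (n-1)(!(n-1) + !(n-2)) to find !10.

1334961

!10 = (10-1)·(!9 + !8) = 9·(133496 + 14833) = 9·148329 = 1334961.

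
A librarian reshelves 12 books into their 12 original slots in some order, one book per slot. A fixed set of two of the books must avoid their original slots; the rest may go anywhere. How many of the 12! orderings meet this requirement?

402796800

Let A_j be the event that the j-th constrained one is fixed. By inclusion-exclusion over the 2 events:
Σ_{j=0}^{2} (-1)^j C(2,j)(12-j)!
= C(2,0)·12! - C(2,1)·11! + C(2,2)·10!
= 479001600 - 79833600 + 3628800
= 402796800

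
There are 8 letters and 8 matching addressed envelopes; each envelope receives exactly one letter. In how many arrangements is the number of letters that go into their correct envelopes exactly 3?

2464

Pick the 3 fixed positions: C(8,3) = 56 ways.
The remaining 5 must be deranged: !5 = 44.
Total: 56 × 44 = 2464.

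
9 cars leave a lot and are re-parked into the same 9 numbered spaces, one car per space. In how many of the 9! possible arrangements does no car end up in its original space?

133496

By inclusion-exclusion, !9 = Σ (-1)^k · 9!/k! for k=0..9
= 9! - 9!/1! + 9!/2! - 9!/3! + 9!/4! - 9!/5! + 9!/6! - 9!/7! + 9!/8! - 9!/9!
= 362880 - 362880 + 181440 - 60480 + 15120 - 3024 + 504 - 72 + 9 - 1
= 133496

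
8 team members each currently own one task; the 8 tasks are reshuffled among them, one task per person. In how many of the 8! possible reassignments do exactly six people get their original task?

Choose which 6 of the 8 are fixed: C(8,6) = 28.
The remaining 2 must be deranged: !2 = 1.
Total: 28 × 1 = 28.

28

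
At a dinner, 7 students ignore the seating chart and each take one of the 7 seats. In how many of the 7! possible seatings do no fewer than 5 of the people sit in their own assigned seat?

22

# with exactly i fixed is C(7,i)·!(7-i); sum over i=5..7:
  i=5: C(7,5)·!2 = 21·1 = 21
  i=6: C(7,6)·!1 = 7·0 = 0
  i=7: C(7,7)·!0 = 1·1 = 1
Total = 22.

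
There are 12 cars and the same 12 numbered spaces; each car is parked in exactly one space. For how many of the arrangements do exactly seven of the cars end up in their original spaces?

34848

Pick the 7 fixed positions: C(12,7) = 792 ways.
The other 5 form a derangement: !5 = 44.
Total: 792 × 44 = 34848.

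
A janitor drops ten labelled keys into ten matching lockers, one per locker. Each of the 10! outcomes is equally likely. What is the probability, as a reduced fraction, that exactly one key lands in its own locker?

Favorable outcomes: C(10,1)·!9 = 10·133496 = 1334960.
Total outcomes: 10! = 3628800.
Probability = 1334960/3628800 = 16687/45360.

16687/45360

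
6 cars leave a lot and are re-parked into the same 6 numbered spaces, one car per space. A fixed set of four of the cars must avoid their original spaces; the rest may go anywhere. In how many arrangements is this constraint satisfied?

362

Inclusion-exclusion on the 4 forbidden self-matches:
Σ_{j=0}^{4} (-1)^j C(4,j)(6-j)!
= C(4,0)·6! - C(4,1)·5! + C(4,2)·4! - C(4,3)·3! + C(4,4)·2!
= 720 - 480 + 144 - 24 + 2
= 362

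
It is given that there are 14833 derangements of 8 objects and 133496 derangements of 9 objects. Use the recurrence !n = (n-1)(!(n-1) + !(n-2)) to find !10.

!10 = (10-1)·(!9 + !8) = 9·(133496 + 14833) = 9·148329 = 1334961.

1334961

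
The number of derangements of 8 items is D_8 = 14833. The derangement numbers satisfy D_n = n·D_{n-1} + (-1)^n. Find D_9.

D_9 = 9·14833 - 1 = 133496.

133496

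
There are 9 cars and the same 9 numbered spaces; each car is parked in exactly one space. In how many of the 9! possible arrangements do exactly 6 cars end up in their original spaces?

168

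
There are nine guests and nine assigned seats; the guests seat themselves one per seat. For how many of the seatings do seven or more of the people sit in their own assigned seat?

37

# with exactly i fixed is C(9,i)·!(9-i); sum over i=7..9:
  i=7: C(9,7)·!2 = 36·1 = 36
  i=8: C(9,8)·!1 = 9·0 = 0
  i=9: C(9,9)·!0 = 1·1 = 1
Total = 37.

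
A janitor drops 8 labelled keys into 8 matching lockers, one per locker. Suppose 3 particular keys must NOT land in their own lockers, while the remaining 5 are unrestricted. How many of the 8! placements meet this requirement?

27240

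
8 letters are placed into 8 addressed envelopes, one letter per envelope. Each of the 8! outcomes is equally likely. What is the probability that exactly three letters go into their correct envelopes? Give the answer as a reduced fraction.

Favorable outcomes: C(8,3)·!5 = 56·44 = 2464.
Total outcomes: 8! = 40320.
Probability = 2464/40320 = 11/180.

11/180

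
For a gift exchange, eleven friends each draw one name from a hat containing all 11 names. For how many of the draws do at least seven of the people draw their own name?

3356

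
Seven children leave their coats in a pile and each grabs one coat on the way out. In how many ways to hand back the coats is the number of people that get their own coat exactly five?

Pick the 5 fixed positions: C(7,5) = 21 ways.
The remaining 2 must be deranged: !2 = 1.
Total: 21 × 1 = 21.

21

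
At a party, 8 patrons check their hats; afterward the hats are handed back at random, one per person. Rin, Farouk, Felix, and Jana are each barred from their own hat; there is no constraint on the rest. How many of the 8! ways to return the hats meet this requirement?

24024

Inclusion-exclusion on the 4 forbidden self-matches:
Σ_{j=0}^{4} (-1)^j C(4,j)(8-j)!
= C(4,0)·8! - C(4,1)·7! + C(4,2)·6! - C(4,3)·5! + C(4,4)·4!
= 40320 - 20160 + 4320 - 480 + 24
= 24024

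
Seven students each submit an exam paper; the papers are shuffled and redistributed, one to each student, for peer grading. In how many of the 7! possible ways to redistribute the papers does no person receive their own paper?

1854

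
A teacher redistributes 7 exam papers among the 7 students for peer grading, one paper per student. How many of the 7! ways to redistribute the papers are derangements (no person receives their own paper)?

The subfactorial !7 = [7!/e] (nearest integer).
7! = 5040, and 5040/e ≈ 1854.11, so !7 = 1854.

1854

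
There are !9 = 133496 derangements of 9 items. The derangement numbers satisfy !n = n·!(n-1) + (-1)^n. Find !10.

1334961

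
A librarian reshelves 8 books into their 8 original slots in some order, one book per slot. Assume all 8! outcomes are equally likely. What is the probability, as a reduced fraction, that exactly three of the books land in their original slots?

11/180

Favorable outcomes: C(8,3)·!5 = 56·44 = 2464.
Total outcomes: 8! = 40320.
Probability = 2464/40320 = 11/180.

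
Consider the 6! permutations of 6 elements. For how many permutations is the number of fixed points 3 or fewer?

# with exactly i fixed is C(6,i)·!(6-i); sum over i=0..3:
  i=0: C(6,0)·!6 = 1·265 = 265
  i=1: C(6,1)·!5 = 6·44 = 264
  i=2: C(6,2)·!4 = 15·9 = 135
  i=3: C(6,3)·!3 = 20·2 = 40
Total = 704.

704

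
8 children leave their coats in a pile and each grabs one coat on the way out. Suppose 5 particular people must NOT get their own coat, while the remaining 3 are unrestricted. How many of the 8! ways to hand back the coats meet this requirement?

Let A_j be the event that the j-th constrained one is fixed. By inclusion-exclusion over the 5 events:
Σ_{j=0}^{5} (-1)^j C(5,j)(8-j)!
= C(5,0)·8! - C(5,1)·7! + C(5,2)·6! - C(5,3)·5! + C(5,4)·4! - C(5,5)·3!
= 40320 - 25200 + 7200 - 1200 + 120 - 6
= 21234

21234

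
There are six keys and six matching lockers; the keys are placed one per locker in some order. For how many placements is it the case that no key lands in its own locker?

265

By inclusion-exclusion, !6 = Σ (-1)^k · 6!/k! for k=0..6
= 6! - 6!/1! + 6!/2! - 6!/3! + 6!/4! - 6!/5! + 6!/6!
= 720 - 720 + 360 - 120 + 30 - 6 + 1
= 265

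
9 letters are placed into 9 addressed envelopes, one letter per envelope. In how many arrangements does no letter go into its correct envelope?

133496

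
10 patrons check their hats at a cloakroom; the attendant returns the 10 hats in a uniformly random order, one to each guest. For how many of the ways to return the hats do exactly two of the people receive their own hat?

667485

Pick the 2 fixed positions: C(10,2) = 45 ways.
The other 8 form a derangement: !8 = 14833.
Total: 45 × 14833 = 667485.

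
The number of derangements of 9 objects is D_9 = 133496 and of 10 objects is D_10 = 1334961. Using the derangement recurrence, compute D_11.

14684570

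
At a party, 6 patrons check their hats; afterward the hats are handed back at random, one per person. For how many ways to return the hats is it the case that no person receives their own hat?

265

Recurrence: !6 = 6·!5 + (-1)^6.
!6 = 6·44 + 1 = 265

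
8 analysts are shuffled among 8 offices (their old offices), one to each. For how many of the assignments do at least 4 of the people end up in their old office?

771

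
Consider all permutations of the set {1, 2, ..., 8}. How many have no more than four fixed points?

40179

Sum C(8,i)·!(8-i) for i = 0..4:
  i=0: C(8,0)·!8 = 1·14833 = 14833
  i=1: C(8,1)·!7 = 8·1854 = 14832
  i=2: C(8,2)·!6 = 28·265 = 7420
  i=3: C(8,3)·!5 = 56·44 = 2464
  i=4: C(8,4)·!4 = 70·9 = 630
Total = 40179.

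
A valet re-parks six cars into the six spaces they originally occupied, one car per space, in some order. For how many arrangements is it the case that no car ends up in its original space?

265

The subfactorial !6 = [6!/e] (nearest integer).
6! = 720, and 720/e ≈ 264.87, so !6 = 265.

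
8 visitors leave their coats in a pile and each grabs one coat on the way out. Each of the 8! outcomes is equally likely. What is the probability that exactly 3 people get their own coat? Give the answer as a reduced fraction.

11/180

Favorable outcomes: C(8,3)·!5 = 56·44 = 2464.
Total outcomes: 8! = 40320.
Probability = 2464/40320 = 11/180.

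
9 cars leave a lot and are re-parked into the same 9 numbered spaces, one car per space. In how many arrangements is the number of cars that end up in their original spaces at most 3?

Sum C(9,i)·!(9-i) for i = 0..3:
  i=0: C(9,0)·!9 = 1·133496 = 133496
  i=1: C(9,1)·!8 = 9·14833 = 133497
  i=2: C(9,2)·!7 = 36·1854 = 66744
  i=3: C(9,3)·!6 = 84·265 = 22260
Total = 355997.

355997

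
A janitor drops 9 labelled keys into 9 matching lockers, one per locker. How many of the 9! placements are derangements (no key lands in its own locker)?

133496

The number of derangements of 9 is !9 = Σ_{k=0}^{9} (-1)^k·9!/k!
= 9! - 9!/1! + 9!/2! - 9!/3! + 9!/4! - 9!/5! + 9!/6! - 9!/7! + 9!/8! - 9!/9!
= 362880 - 362880 + 181440 - 60480 + 15120 - 3024 + 504 - 72 + 9 - 1
= 133496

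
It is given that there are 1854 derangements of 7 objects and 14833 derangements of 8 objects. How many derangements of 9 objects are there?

133496

D_9 = (9-1)·(D_8 + D_7) = 8·(14833 + 1854) = 8·16687 = 133496.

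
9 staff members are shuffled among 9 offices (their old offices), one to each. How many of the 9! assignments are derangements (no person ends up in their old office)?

133496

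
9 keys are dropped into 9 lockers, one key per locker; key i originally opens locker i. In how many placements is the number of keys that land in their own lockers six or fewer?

362843

Sum C(9,i)·!(9-i) for i = 0..6:
  i=0: C(9,0)·!9 = 1·133496 = 133496
  i=1: C(9,1)·!8 = 9·14833 = 133497
  i=2: C(9,2)·!7 = 36·1854 = 66744
  i=3: C(9,3)·!6 = 84·265 = 22260
  i=4: C(9,4)·!5 = 126·44 = 5544
  i=5: C(9,5)·!4 = 126·9 = 1134
  i=6: C(9,6)·!3 = 84·2 = 168
Total = 362843.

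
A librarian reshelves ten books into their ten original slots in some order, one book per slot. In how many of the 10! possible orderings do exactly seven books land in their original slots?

Choose which 7 of the 10 are fixed: C(10,7) = 120.
The other 3 form a derangement: !3 = 2.
Total: 120 × 2 = 240.

240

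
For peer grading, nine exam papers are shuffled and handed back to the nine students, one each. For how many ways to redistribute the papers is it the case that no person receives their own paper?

!9 = 9! · Σ_{k=0}^{9} (-1)^k/k!
= 9! - 9!/1! + 9!/2! - 9!/3! + 9!/4! - 9!/5! + 9!/6! - 9!/7! + 9!/8! - 9!/9!
= 362880 - 362880 + 181440 - 60480 + 15120 - 3024 + 504 - 72 + 9 - 1
= 133496

133496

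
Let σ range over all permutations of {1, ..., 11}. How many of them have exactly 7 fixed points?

Choose which 7 of the 11 are fixed: C(11,7) = 330.
The remaining 4 must be deranged: !4 = 9.
Total: 330 × 9 = 2970.

2970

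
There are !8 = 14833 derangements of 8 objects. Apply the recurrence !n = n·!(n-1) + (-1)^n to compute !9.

133496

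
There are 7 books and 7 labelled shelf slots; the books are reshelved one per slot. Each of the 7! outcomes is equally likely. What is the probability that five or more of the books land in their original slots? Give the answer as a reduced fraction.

11/2520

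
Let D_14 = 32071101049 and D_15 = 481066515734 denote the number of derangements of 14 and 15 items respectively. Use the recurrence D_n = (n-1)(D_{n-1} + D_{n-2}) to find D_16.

7697064251745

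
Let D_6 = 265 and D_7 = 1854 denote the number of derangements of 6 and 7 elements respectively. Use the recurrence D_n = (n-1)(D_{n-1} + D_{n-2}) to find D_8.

14833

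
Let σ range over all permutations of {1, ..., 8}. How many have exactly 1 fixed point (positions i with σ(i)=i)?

14832

Pick the single fixed position: C(8,1) = 8 ways.
The remaining 7 must be deranged: !7 = 1854.
Total: 8 × 1854 = 14832.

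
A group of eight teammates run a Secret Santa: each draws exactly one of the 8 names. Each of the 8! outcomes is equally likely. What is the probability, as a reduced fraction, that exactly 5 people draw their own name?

Favorable outcomes: C(8,5)·!3 = 56·2 = 112.
Total outcomes: 8! = 40320.
Probability = 112/40320 = 1/360.

1/360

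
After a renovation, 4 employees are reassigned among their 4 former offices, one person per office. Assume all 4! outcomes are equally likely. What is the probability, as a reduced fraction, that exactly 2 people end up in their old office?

1/4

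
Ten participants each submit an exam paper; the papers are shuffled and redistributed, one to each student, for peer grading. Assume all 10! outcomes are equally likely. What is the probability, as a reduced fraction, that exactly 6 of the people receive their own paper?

Favorable outcomes: C(10,6)·!4 = 210·9 = 1890.
Total outcomes: 10! = 3628800.
Probability = 1890/3628800 = 1/1920.

1/1920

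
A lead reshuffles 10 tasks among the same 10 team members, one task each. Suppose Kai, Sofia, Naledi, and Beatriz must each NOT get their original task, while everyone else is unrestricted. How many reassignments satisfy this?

Let A_j be the event that the j-th constrained one is fixed. By inclusion-exclusion over the 4 events:
Σ_{j=0}^{4} (-1)^j C(4,j)(10-j)!
= C(4,0)·10! - C(4,1)·9! + C(4,2)·8! - C(4,3)·7! + C(4,4)·6!
= 3628800 - 1451520 + 241920 - 20160 + 720
= 2399760

2399760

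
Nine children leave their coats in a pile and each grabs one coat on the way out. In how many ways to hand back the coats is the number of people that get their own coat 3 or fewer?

# with exactly i fixed is C(9,i)·!(9-i); sum over i=0..3:
  i=0: C(9,0)·!9 = 1·133496 = 133496
  i=1: C(9,1)·!8 = 9·14833 = 133497
  i=2: C(9,2)·!7 = 36·1854 = 66744
  i=3: C(9,3)·!6 = 84·265 = 22260
Total = 355997.

355997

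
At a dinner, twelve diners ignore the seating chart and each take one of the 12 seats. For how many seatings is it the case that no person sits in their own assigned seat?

176214841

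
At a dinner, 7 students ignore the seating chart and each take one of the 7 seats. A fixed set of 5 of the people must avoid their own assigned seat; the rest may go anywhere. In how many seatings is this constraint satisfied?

2428

Let A_j be the event that the j-th constrained one is fixed. By inclusion-exclusion over the 5 events:
Σ_{j=0}^{5} (-1)^j C(5,j)(7-j)!
= C(5,0)·7! - C(5,1)·6! + C(5,2)·5! - C(5,3)·4! + C(5,4)·3! - C(5,5)·2!
= 5040 - 3600 + 1200 - 240 + 30 - 2
= 2428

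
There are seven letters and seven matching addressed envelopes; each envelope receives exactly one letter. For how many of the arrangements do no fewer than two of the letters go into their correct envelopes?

1331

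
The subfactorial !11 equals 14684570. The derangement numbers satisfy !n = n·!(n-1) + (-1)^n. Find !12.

176214841

!12 = 12·14684570 + 1 = 176214841.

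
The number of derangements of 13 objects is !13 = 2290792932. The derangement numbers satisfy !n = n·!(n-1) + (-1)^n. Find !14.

!14 = 14·2290792932 + 1 = 32071101049.

32071101049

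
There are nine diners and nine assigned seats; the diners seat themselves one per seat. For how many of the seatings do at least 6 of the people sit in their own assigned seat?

205

# with exactly i fixed is C(9,i)·!(9-i); sum over i=6..9:
  i=6: C(9,6)·!3 = 84·2 = 168
  i=7: C(9,7)·!2 = 36·1 = 36
  i=8: C(9,8)·!1 = 9·0 = 0
  i=9: C(9,9)·!0 = 1·1 = 1
Total = 205.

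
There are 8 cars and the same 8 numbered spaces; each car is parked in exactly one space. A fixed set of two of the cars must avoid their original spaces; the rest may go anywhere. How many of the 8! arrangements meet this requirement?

Inclusion-exclusion on the 2 forbidden self-matches:
Σ_{j=0}^{2} (-1)^j C(2,j)(8-j)!
= C(2,0)·8! - C(2,1)·7! + C(2,2)·6!
= 40320 - 10080 + 720
= 30960

30960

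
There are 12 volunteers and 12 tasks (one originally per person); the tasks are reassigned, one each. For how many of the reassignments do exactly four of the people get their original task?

Choose which 4 of the 12 are fixed: C(12,4) = 495.
The other 8 form a derangement: !8 = 14833.
Total: 495 × 14833 = 7342335.

7342335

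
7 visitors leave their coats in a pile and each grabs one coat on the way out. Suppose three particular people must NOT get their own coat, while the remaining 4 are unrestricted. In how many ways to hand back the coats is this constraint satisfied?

3216

Let A_j be the event that the j-th constrained one is fixed. By inclusion-exclusion over the 3 events:
Σ_{j=0}^{3} (-1)^j C(3,j)(7-j)!
= C(3,0)·7! - C(3,1)·6! + C(3,2)·5! - C(3,3)·4!
= 5040 - 2160 + 360 - 24
= 3216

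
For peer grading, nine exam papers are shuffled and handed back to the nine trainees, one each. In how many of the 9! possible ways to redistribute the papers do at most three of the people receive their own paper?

355997

# with exactly i fixed is C(9,i)·!(9-i); sum over i=0..3:
  i=0: C(9,0)·!9 = 1·133496 = 133496
  i=1: C(9,1)·!8 = 9·14833 = 133497
  i=2: C(9,2)·!7 = 36·1854 = 66744
  i=3: C(9,3)·!6 = 84·265 = 22260
Total = 355997.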